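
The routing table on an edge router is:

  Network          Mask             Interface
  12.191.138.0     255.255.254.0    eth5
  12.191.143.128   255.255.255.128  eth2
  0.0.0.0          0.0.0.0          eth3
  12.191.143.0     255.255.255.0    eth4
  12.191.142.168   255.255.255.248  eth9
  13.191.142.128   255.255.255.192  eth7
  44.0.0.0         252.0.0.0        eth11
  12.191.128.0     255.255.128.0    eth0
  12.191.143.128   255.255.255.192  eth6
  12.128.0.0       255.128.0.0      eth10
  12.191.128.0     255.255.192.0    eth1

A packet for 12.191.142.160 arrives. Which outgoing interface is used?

Routes whose prefix contains 12.191.142.160:
  0.0.0.0/0 (default, matches everything) -> eth3
  12.128.0.0/9 (12.128.0.0 - 12.255.255.255) -> eth10
  12.191.128.0/17 (12.191.128.0 - 12.191.255.255) -> eth0
  12.191.128.0/18 (12.191.128.0 - 12.191.191.255) -> eth1
More-specific entries that do NOT match:
  12.191.142.168/29 (12.191.142.168 - 12.191.142.175) does not contain 12.191.142.160
  13.191.142.128/26 (13.191.142.128 - 13.191.142.191) does not contain 12.191.142.160
  12.191.143.128/26 (12.191.143.128 - 12.191.143.191) does not contain 12.191.142.160
  12.191.143.128/25 (12.191.143.128 - 12.191.143.255) does not contain 12.191.142.160
  12.191.143.0/24 (12.191.143.0 - 12.191.143.255) does not contain 12.191.142.160
  12.191.138.0/23 (12.191.138.0 - 12.191.139.255) does not contain 12.191.142.160
Longest matching prefix is /18 -> interface eth1.

eth1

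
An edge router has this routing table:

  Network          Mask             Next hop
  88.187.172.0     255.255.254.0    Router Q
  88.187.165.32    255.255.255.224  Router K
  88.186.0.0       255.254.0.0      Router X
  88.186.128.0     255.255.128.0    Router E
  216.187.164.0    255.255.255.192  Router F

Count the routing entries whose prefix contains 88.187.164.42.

1

Prefixes containing 88.187.164.42:
  88.186.0.0/15 (88.186.0.0 - 88.187.255.255)
Total matching entries: 1.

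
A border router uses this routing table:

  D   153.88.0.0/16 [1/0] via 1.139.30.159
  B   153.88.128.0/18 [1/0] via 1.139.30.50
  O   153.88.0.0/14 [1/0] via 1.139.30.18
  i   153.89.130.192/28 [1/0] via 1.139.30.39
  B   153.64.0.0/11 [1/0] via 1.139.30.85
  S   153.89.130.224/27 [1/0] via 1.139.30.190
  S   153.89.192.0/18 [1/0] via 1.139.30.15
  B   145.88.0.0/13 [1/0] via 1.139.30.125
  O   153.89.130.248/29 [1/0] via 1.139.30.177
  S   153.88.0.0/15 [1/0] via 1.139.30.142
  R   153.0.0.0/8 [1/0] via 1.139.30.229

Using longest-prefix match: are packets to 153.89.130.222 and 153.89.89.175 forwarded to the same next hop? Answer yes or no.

153.89.130.222: longest match 153.88.0.0/15 -> 1.139.30.142
153.89.89.175: longest match 153.88.0.0/15 -> 1.139.30.142

yes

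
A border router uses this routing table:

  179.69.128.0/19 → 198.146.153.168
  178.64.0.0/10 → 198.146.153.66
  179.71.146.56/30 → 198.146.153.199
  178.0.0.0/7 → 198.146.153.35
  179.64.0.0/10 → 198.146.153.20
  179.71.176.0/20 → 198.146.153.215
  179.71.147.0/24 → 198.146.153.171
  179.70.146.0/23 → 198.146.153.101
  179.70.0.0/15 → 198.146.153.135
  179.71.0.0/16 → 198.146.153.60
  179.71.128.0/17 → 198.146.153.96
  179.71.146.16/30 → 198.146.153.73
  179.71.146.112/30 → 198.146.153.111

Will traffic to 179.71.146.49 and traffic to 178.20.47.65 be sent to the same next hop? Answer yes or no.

179.71.146.49: longest match 179.71.128.0/17 -> 198.146.153.96
178.20.47.65: longest match 178.0.0.0/7 -> 198.146.153.35

no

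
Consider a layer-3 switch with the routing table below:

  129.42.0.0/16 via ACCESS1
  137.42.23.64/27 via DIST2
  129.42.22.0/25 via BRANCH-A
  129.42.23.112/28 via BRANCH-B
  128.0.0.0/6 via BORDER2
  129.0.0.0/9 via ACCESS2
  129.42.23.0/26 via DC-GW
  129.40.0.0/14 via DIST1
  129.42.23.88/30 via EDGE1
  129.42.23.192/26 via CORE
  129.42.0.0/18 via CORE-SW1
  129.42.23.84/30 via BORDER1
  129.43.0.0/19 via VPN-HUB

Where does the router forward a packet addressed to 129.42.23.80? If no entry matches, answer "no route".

CORE-SW1

Routes whose prefix contains 129.42.23.80:
  128.0.0.0/6 (128.0.0.0 - 131.255.255.255) -> BORDER2
  129.0.0.0/9 (129.0.0.0 - 129.127.255.255) -> ACCESS2
  129.40.0.0/14 (129.40.0.0 - 129.43.255.255) -> DIST1
  129.42.0.0/16 (129.42.0.0 - 129.42.255.255) -> ACCESS1
  129.42.0.0/18 (129.42.0.0 - 129.42.63.255) -> CORE-SW1
More-specific entries that do NOT match:
  129.42.23.88/30 (129.42.23.88 - 129.42.23.91) does not contain 129.42.23.80
  129.42.23.84/30 (129.42.23.84 - 129.42.23.87) does not contain 129.42.23.80
  129.42.23.112/28 (129.42.23.112 - 129.42.23.127) does not contain 129.42.23.80
  137.42.23.64/27 (137.42.23.64 - 137.42.23.95) does not contain 129.42.23.80
  129.42.23.0/26 (129.42.23.0 - 129.42.23.63) does not contain 129.42.23.80
  129.42.23.192/26 (129.42.23.192 - 129.42.23.255) does not contain 129.42.23.80
  129.42.22.0/25 (129.42.22.0 - 129.42.22.127) does not contain 129.42.23.80
  129.43.0.0/19 (129.43.0.0 - 129.43.31.255) does not contain 129.42.23.80
Longest matching prefix is /18 -> next hop CORE-SW1.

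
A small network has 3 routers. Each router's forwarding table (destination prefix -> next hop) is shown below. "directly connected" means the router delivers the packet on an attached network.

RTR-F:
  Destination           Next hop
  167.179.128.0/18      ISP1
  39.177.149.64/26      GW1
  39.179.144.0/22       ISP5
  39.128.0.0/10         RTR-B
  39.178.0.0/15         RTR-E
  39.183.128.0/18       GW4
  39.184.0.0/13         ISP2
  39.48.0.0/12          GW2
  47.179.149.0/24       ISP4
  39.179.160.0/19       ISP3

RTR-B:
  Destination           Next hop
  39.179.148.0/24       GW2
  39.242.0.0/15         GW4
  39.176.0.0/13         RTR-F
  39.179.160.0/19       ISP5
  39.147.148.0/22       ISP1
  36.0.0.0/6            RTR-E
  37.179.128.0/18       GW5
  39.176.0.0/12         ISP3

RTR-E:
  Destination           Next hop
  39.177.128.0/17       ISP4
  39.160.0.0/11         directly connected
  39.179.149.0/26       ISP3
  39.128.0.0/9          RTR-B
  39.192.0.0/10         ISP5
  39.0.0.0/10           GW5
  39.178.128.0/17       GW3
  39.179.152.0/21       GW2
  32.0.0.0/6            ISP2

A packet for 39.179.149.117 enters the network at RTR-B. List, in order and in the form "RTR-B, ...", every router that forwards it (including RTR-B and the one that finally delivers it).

RTR-B, RTR-F, RTR-E

At RTR-B: longest match for 39.179.149.117 is 39.176.0.0/13 -> RTR-F
At RTR-F: longest match for 39.179.149.117 is 39.178.0.0/15 -> RTR-E
At RTR-E: longest match for 39.179.149.117 is 39.160.0.0/11 -> directly connected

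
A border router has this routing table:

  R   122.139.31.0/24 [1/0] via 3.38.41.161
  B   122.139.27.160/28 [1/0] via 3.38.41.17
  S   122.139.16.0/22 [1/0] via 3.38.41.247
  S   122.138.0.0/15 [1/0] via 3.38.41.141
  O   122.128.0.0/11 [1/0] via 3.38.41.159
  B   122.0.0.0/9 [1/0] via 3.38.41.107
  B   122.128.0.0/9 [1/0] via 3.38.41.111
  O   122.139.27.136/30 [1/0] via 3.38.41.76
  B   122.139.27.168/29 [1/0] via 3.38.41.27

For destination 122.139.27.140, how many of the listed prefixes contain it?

Prefixes containing 122.139.27.140:
  122.128.0.0/9 (122.128.0.0 - 122.255.255.255)
  122.128.0.0/11 (122.128.0.0 - 122.159.255.255)
  122.138.0.0/15 (122.138.0.0 - 122.139.255.255)
Total matching entries: 3.

3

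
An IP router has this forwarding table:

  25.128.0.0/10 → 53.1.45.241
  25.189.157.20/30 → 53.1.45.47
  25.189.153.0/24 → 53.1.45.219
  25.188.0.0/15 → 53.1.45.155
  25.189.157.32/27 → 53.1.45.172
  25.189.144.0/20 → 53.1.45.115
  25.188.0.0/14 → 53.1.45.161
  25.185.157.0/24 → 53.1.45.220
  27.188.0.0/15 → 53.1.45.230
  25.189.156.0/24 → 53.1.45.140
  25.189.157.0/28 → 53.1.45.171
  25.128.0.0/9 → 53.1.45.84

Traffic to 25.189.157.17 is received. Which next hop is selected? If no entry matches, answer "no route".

53.1.45.115

Routes whose prefix contains 25.189.157.17:
  25.128.0.0/9 (25.128.0.0 - 25.255.255.255) -> 53.1.45.84
  25.128.0.0/10 (25.128.0.0 - 25.191.255.255) -> 53.1.45.241
  25.188.0.0/14 (25.188.0.0 - 25.191.255.255) -> 53.1.45.161
  25.188.0.0/15 (25.188.0.0 - 25.189.255.255) -> 53.1.45.155
  25.189.144.0/20 (25.189.144.0 - 25.189.159.255) -> 53.1.45.115
More-specific entries that do NOT match:
  25.189.157.20/30 (25.189.157.20 - 25.189.157.23) does not contain 25.189.157.17
  25.189.157.0/28 (25.189.157.0 - 25.189.157.15) does not contain 25.189.157.17
  25.189.157.32/27 (25.189.157.32 - 25.189.157.63) does not contain 25.189.157.17
  25.189.153.0/24 (25.189.153.0 - 25.189.153.255) does not contain 25.189.157.17
  25.185.157.0/24 (25.185.157.0 - 25.185.157.255) does not contain 25.189.157.17
  25.189.156.0/24 (25.189.156.0 - 25.189.156.255) does not contain 25.189.157.17
Longest matching prefix is /20 -> next hop 53.1.45.115.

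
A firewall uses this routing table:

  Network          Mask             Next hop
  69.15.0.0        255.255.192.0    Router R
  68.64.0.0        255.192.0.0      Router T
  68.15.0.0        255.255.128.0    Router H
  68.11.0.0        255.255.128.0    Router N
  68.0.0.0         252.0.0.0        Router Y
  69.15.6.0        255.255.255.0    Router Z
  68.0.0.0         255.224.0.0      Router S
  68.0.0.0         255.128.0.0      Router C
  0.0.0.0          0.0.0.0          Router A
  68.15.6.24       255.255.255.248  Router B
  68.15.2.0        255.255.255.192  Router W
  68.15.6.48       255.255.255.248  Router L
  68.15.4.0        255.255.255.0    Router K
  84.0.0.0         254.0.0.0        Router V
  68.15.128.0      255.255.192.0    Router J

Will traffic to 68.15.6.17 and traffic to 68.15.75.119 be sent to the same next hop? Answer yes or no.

yes

68.15.6.17: longest match 68.15.0.0/17 -> Router H
68.15.75.119: longest match 68.15.0.0/17 -> Router H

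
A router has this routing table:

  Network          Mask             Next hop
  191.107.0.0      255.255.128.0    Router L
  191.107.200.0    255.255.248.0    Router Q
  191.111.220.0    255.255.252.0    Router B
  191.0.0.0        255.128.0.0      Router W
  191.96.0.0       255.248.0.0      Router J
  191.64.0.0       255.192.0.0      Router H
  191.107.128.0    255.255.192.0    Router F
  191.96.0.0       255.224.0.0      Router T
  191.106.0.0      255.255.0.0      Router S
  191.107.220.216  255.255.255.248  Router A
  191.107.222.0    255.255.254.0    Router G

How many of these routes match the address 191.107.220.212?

Prefixes containing 191.107.220.212:
  191.0.0.0/9 (191.0.0.0 - 191.127.255.255)
  191.64.0.0/10 (191.64.0.0 - 191.127.255.255)
  191.96.0.0/11 (191.96.0.0 - 191.127.255.255)
Total matching entries: 3.

3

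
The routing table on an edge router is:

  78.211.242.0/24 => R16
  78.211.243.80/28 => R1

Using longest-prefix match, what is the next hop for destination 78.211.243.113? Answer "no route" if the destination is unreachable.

no route

No entry's prefix contains 78.211.243.113; there is no default route.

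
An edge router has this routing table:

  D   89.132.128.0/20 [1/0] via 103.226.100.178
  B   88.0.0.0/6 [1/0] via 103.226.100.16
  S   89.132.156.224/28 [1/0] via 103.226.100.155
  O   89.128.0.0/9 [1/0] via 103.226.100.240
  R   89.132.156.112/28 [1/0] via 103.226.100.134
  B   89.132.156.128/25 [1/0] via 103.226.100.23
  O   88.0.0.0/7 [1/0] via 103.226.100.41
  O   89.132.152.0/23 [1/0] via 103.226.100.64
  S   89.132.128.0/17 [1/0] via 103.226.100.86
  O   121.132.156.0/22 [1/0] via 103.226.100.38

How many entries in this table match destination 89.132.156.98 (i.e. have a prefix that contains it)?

Prefixes containing 89.132.156.98:
  88.0.0.0/6 (88.0.0.0 - 91.255.255.255)
  88.0.0.0/7 (88.0.0.0 - 89.255.255.255)
  89.128.0.0/9 (89.128.0.0 - 89.255.255.255)
  89.132.128.0/17 (89.132.128.0 - 89.132.255.255)
Total matching entries: 4.

4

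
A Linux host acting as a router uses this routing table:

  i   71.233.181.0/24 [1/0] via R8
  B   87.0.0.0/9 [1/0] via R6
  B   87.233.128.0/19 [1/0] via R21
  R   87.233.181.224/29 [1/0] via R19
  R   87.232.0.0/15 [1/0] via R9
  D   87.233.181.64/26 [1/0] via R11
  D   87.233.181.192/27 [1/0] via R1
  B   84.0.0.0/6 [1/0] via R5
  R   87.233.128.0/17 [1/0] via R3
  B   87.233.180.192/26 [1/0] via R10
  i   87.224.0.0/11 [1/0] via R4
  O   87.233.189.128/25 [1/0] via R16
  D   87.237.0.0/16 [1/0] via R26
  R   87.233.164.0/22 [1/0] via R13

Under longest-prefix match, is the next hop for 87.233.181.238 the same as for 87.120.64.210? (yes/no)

no

87.233.181.238: longest match 87.233.128.0/17 -> R3
87.120.64.210: longest match 87.0.0.0/9 -> R6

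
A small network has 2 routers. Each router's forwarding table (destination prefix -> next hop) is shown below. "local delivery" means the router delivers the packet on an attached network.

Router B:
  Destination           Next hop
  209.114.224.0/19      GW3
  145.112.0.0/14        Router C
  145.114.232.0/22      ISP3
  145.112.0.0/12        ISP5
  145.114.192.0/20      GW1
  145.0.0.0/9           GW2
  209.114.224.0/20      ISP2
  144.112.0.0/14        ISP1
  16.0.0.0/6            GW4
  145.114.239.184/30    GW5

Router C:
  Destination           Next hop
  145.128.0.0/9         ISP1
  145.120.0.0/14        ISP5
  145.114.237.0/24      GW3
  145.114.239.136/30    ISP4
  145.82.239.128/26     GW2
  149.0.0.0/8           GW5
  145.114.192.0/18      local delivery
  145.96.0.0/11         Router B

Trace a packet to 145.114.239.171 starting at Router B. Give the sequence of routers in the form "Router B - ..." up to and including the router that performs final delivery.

At Router B: longest match for 145.114.239.171 is 145.112.0.0/14 -> Router C
At Router C: longest match for 145.114.239.171 is 145.114.192.0/18 -> local delivery

Router B - Router C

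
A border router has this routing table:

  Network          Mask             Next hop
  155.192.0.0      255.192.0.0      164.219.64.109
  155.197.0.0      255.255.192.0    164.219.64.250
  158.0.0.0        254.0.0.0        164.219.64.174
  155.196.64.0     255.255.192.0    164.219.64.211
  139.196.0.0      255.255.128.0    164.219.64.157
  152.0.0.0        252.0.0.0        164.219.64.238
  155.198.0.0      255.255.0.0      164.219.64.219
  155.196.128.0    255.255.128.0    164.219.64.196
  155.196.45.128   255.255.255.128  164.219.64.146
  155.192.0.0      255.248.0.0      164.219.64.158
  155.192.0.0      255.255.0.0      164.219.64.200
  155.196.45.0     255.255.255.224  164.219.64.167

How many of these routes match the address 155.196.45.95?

Prefixes containing 155.196.45.95:
  152.0.0.0/6 (152.0.0.0 - 155.255.255.255)
  155.192.0.0/10 (155.192.0.0 - 155.255.255.255)
  155.192.0.0/13 (155.192.0.0 - 155.199.255.255)
Total matching entries: 3.

3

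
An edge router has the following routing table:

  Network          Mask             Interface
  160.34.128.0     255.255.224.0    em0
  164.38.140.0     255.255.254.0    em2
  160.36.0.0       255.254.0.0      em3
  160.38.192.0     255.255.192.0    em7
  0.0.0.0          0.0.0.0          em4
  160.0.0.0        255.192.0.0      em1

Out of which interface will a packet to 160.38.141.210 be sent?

Routes whose prefix contains 160.38.141.210:
  0.0.0.0/0 (default, matches everything) -> em4
  160.0.0.0/10 (160.0.0.0 - 160.63.255.255) -> em1
More-specific entries that do NOT match:
  164.38.140.0/23 (164.38.140.0 - 164.38.141.255) does not contain 160.38.141.210
  160.34.128.0/19 (160.34.128.0 - 160.34.159.255) does not contain 160.38.141.210
  160.38.192.0/18 (160.38.192.0 - 160.38.255.255) does not contain 160.38.141.210
  160.36.0.0/15 (160.36.0.0 - 160.37.255.255) does not contain 160.38.141.210
Longest matching prefix is /10 -> interface em1.

em1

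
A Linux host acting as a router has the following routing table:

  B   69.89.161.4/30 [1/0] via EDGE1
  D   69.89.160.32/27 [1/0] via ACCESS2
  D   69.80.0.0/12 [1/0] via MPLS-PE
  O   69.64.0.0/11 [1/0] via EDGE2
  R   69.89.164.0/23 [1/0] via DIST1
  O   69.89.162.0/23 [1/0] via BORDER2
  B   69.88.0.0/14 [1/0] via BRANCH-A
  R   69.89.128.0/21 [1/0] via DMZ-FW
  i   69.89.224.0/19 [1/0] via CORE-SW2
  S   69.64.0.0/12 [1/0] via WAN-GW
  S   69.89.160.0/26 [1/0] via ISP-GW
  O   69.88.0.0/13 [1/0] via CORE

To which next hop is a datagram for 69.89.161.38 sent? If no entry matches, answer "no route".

Routes whose prefix contains 69.89.161.38:
  69.64.0.0/11 (69.64.0.0 - 69.95.255.255) -> EDGE2
  69.80.0.0/12 (69.80.0.0 - 69.95.255.255) -> MPLS-PE
  69.88.0.0/13 (69.88.0.0 - 69.95.255.255) -> CORE
  69.88.0.0/14 (69.88.0.0 - 69.91.255.255) -> BRANCH-A
More-specific entries that do NOT match:
  69.89.161.4/30 (69.89.161.4 - 69.89.161.7) does not contain 69.89.161.38
  69.89.160.32/27 (69.89.160.32 - 69.89.160.63) does not contain 69.89.161.38
  69.89.160.0/26 (69.89.160.0 - 69.89.160.63) does not contain 69.89.161.38
  69.89.164.0/23 (69.89.164.0 - 69.89.165.255) does not contain 69.89.161.38
  69.89.162.0/23 (69.89.162.0 - 69.89.163.255) does not contain 69.89.161.38
  69.89.128.0/21 (69.89.128.0 - 69.89.135.255) does not contain 69.89.161.38
  69.89.224.0/19 (69.89.224.0 - 69.89.255.255) does not contain 69.89.161.38
Longest matching prefix is /14 -> next hop BRANCH-A.

BRANCH-A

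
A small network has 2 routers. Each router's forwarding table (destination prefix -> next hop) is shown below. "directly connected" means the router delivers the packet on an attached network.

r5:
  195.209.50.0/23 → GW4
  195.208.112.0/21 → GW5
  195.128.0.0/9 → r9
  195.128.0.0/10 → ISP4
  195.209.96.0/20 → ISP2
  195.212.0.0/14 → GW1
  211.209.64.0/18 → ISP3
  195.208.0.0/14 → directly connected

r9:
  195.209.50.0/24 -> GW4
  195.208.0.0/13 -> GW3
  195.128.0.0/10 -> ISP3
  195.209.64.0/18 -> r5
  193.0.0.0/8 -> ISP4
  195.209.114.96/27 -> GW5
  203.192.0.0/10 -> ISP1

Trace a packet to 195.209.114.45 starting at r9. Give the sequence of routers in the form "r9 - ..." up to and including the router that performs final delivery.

r9 - r5

At r9: longest match for 195.209.114.45 is 195.209.64.0/18 -> r5
At r5: longest match for 195.209.114.45 is 195.208.0.0/14 -> directly connected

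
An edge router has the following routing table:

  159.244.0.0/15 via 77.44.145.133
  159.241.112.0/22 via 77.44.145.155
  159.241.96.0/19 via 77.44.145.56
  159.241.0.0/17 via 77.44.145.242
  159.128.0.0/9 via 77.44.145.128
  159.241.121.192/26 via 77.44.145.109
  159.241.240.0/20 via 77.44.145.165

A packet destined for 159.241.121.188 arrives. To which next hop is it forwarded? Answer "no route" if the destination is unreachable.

77.44.145.56

Routes whose prefix contains 159.241.121.188:
  159.128.0.0/9 (159.128.0.0 - 159.255.255.255) -> 77.44.145.128
  159.241.0.0/17 (159.241.0.0 - 159.241.127.255) -> 77.44.145.242
  159.241.96.0/19 (159.241.96.0 - 159.241.127.255) -> 77.44.145.56
More-specific entries that do NOT match:
  159.241.121.192/26 (159.241.121.192 - 159.241.121.255) does not contain 159.241.121.188
  159.241.112.0/22 (159.241.112.0 - 159.241.115.255) does not contain 159.241.121.188
  159.241.240.0/20 (159.241.240.0 - 159.241.255.255) does not contain 159.241.121.188
Longest matching prefix is /19 -> next hop 77.44.145.56.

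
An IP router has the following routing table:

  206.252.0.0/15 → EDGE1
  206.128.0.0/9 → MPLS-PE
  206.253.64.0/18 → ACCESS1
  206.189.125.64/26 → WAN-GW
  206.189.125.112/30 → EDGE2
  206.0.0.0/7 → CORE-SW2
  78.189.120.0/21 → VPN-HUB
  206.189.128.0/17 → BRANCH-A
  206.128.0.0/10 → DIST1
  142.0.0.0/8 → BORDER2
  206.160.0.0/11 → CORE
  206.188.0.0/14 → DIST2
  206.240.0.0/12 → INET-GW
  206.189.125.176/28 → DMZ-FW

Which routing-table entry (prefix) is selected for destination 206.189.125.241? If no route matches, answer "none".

206.188.0.0/14

Entries matching 206.189.125.241:
  206.0.0.0/7 (206.0.0.0 - 207.255.255.255)
  206.128.0.0/9 (206.128.0.0 - 206.255.255.255)
  206.128.0.0/10 (206.128.0.0 - 206.191.255.255)
  206.160.0.0/11 (206.160.0.0 - 206.191.255.255)
  206.188.0.0/14 (206.188.0.0 - 206.191.255.255)
Most specific is 206.188.0.0/14.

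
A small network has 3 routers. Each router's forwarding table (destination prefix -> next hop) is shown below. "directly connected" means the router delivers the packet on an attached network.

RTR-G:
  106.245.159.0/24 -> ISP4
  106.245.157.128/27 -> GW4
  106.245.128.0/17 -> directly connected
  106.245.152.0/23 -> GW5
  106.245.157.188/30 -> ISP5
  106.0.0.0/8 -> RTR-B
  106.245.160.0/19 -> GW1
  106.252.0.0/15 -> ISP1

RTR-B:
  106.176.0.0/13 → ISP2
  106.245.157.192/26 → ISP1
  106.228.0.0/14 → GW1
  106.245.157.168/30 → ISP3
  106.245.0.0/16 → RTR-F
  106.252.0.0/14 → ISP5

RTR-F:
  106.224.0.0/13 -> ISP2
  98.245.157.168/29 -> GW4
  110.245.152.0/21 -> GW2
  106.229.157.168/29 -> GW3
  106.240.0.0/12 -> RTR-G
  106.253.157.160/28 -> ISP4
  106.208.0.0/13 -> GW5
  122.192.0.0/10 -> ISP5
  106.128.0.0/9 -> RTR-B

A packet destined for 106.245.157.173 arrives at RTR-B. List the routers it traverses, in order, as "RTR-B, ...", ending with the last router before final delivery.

At RTR-B: longest match for 106.245.157.173 is 106.245.0.0/16 -> RTR-F
At RTR-F: longest match for 106.245.157.173 is 106.240.0.0/12 -> RTR-G
At RTR-G: longest match for 106.245.157.173 is 106.245.128.0/17 -> directly connected

RTR-B, RTR-F, RTR-G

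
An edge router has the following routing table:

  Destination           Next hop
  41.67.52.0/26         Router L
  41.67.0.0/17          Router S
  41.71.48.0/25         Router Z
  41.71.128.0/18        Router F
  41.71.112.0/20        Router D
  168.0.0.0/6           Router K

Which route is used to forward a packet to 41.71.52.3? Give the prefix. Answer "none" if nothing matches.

41.71.52.3 is outside every listed prefix and there is no default route.

none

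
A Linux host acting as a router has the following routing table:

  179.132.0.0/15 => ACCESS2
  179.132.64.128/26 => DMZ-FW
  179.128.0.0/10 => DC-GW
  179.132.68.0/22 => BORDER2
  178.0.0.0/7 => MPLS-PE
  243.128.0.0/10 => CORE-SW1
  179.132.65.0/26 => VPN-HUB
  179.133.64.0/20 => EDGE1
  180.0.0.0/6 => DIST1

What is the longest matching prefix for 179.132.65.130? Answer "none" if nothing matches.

179.132.0.0/15

Entries matching 179.132.65.130:
  178.0.0.0/7 (178.0.0.0 - 179.255.255.255)
  179.128.0.0/10 (179.128.0.0 - 179.191.255.255)
  179.132.0.0/15 (179.132.0.0 - 179.133.255.255)
Most specific is 179.132.0.0/15.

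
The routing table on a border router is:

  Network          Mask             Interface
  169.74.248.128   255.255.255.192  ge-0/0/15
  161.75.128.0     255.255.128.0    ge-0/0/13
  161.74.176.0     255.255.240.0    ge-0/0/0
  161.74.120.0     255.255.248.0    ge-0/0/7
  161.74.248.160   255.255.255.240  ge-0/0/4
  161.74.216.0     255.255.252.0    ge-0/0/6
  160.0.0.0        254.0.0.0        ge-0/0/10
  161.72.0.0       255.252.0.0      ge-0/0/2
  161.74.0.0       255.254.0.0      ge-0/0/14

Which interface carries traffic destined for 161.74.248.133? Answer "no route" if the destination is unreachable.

Routes whose prefix contains 161.74.248.133:
  160.0.0.0/7 (160.0.0.0 - 161.255.255.255) -> ge-0/0/10
  161.72.0.0/14 (161.72.0.0 - 161.75.255.255) -> ge-0/0/2
  161.74.0.0/15 (161.74.0.0 - 161.75.255.255) -> ge-0/0/14
More-specific entries that do NOT match:
  161.74.248.160/28 (161.74.248.160 - 161.74.248.175) does not contain 161.74.248.133
  169.74.248.128/26 (169.74.248.128 - 169.74.248.191) does not contain 161.74.248.133
  161.74.216.0/22 (161.74.216.0 - 161.74.219.255) does not contain 161.74.248.133
  161.74.120.0/21 (161.74.120.0 - 161.74.127.255) does not contain 161.74.248.133
  161.74.176.0/20 (161.74.176.0 - 161.74.191.255) does not contain 161.74.248.133
  161.75.128.0/17 (161.75.128.0 - 161.75.255.255) does not contain 161.74.248.133
Longest matching prefix is /15 -> interface ge-0/0/14.

ge-0/0/14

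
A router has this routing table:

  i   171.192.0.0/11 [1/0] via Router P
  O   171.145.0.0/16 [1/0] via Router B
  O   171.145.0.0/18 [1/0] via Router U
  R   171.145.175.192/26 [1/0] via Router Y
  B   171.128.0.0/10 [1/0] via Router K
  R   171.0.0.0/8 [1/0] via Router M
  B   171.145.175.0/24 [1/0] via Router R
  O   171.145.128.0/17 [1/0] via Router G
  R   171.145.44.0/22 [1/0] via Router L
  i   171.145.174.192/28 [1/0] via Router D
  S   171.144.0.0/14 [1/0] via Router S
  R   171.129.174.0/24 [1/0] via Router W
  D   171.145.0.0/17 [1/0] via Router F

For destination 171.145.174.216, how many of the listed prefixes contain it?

Prefixes containing 171.145.174.216:
  171.0.0.0/8 (171.0.0.0 - 171.255.255.255)
  171.128.0.0/10 (171.128.0.0 - 171.191.255.255)
  171.144.0.0/14 (171.144.0.0 - 171.147.255.255)
  171.145.0.0/16 (171.145.0.0 - 171.145.255.255)
  171.145.128.0/17 (171.145.128.0 - 171.145.255.255)
Total matching entries: 5.

5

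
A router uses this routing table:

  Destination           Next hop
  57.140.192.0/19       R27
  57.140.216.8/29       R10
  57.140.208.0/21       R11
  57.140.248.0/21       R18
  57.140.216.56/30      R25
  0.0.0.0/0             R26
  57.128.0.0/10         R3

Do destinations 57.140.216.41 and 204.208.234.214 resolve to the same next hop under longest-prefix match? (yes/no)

no

57.140.216.41: longest match 57.140.192.0/19 -> R27
204.208.234.214: longest match 0.0.0.0/0 -> R26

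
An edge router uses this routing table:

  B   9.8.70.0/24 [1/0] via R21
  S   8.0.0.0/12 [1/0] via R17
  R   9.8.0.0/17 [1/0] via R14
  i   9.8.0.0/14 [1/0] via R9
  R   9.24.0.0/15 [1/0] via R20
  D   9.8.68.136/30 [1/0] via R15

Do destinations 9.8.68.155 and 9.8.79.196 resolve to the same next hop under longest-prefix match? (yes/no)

yes

9.8.68.155: longest match 9.8.0.0/17 -> R14
9.8.79.196: longest match 9.8.0.0/17 -> R14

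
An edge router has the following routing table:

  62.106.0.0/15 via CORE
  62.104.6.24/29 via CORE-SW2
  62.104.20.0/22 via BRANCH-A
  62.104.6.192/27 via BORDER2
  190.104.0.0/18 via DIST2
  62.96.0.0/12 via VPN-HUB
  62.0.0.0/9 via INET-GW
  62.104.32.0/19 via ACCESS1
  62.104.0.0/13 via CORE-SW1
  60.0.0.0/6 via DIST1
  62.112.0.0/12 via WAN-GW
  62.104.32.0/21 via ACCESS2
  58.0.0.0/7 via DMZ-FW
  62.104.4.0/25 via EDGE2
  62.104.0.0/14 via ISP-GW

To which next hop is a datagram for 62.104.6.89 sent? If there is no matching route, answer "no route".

ISP-GW

Routes whose prefix contains 62.104.6.89:
  60.0.0.0/6 (60.0.0.0 - 63.255.255.255) -> DIST1
  62.0.0.0/9 (62.0.0.0 - 62.127.255.255) -> INET-GW
  62.96.0.0/12 (62.96.0.0 - 62.111.255.255) -> VPN-HUB
  62.104.0.0/13 (62.104.0.0 - 62.111.255.255) -> CORE-SW1
  62.104.0.0/14 (62.104.0.0 - 62.107.255.255) -> ISP-GW
More-specific entries that do NOT match:
  62.104.6.24/29 (62.104.6.24 - 62.104.6.31) does not contain 62.104.6.89
  62.104.6.192/27 (62.104.6.192 - 62.104.6.223) does not contain 62.104.6.89
  62.104.4.0/25 (62.104.4.0 - 62.104.4.127) does not contain 62.104.6.89
  62.104.20.0/22 (62.104.20.0 - 62.104.23.255) does not contain 62.104.6.89
  62.104.32.0/21 (62.104.32.0 - 62.104.39.255) does not contain 62.104.6.89
  62.104.32.0/19 (62.104.32.0 - 62.104.63.255) does not contain 62.104.6.89
  190.104.0.0/18 (190.104.0.0 - 190.104.63.255) does not contain 62.104.6.89
  62.106.0.0/15 (62.106.0.0 - 62.107.255.255) does not contain 62.104.6.89
Longest matching prefix is /14 -> next hop ISP-GW.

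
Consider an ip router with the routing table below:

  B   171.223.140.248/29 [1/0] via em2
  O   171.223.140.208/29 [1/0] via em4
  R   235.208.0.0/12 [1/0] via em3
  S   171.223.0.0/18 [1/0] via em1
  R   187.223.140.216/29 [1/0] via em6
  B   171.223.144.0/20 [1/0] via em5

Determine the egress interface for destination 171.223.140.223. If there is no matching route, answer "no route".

no route

No entry's prefix contains 171.223.140.223; there is no default route.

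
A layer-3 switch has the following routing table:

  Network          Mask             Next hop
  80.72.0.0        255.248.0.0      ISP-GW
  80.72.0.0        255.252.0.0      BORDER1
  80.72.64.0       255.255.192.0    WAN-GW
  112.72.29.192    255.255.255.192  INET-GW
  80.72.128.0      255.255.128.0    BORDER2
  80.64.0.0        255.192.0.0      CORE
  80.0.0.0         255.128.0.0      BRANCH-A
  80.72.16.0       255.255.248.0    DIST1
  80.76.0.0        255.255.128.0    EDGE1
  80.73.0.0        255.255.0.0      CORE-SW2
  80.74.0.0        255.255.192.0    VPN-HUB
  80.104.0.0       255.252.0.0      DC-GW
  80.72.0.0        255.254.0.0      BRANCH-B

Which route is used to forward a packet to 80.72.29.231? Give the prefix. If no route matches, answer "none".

80.72.0.0/15

Entries matching 80.72.29.231:
  80.0.0.0/9 (80.0.0.0 - 80.127.255.255)
  80.64.0.0/10 (80.64.0.0 - 80.127.255.255)
  80.72.0.0/13 (80.72.0.0 - 80.79.255.255)
  80.72.0.0/14 (80.72.0.0 - 80.75.255.255)
  80.72.0.0/15 (80.72.0.0 - 80.73.255.255)
Most specific is 80.72.0.0/15.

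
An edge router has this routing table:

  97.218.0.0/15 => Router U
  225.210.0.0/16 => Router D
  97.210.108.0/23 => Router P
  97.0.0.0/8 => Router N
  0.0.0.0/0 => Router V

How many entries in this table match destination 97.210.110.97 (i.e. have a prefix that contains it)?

2

Prefixes containing 97.210.110.97:
  0.0.0.0/0 (default, matches everything)
  97.0.0.0/8 (97.0.0.0 - 97.255.255.255)
Total matching entries: 2.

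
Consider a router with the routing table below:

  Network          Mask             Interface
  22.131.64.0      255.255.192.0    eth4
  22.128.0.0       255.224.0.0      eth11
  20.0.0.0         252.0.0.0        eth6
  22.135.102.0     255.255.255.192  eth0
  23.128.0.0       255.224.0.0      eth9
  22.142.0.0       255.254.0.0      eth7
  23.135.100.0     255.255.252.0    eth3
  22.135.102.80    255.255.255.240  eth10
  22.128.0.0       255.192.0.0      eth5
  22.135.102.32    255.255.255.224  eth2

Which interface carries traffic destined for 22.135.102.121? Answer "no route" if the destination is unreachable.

Routes whose prefix contains 22.135.102.121:
  20.0.0.0/6 (20.0.0.0 - 23.255.255.255) -> eth6
  22.128.0.0/10 (22.128.0.0 - 22.191.255.255) -> eth5
  22.128.0.0/11 (22.128.0.0 - 22.159.255.255) -> eth11
More-specific entries that do NOT match:
  22.135.102.80/28 (22.135.102.80 - 22.135.102.95) does not contain 22.135.102.121
  22.135.102.32/27 (22.135.102.32 - 22.135.102.63) does not contain 22.135.102.121
  22.135.102.0/26 (22.135.102.0 - 22.135.102.63) does not contain 22.135.102.121
  23.135.100.0/22 (23.135.100.0 - 23.135.103.255) does not contain 22.135.102.121
  22.131.64.0/18 (22.131.64.0 - 22.131.127.255) does not contain 22.135.102.121
  22.142.0.0/15 (22.142.0.0 - 22.143.255.255) does not contain 22.135.102.121
Longest matching prefix is /11 -> interface eth11.

eth11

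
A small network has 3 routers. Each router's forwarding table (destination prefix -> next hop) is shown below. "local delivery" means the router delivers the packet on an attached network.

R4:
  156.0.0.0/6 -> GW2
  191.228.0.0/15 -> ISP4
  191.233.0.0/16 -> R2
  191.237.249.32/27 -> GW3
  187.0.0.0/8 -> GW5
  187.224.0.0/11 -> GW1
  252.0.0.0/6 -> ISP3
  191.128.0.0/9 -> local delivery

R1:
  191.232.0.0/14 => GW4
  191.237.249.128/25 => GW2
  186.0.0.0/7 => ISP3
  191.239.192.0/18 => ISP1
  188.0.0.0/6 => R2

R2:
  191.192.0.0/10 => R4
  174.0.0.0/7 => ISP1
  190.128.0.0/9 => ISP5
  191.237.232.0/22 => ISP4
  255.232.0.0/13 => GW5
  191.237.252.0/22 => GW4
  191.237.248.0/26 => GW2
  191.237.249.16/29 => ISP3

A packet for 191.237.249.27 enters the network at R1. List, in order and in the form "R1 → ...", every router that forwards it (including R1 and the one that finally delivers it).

At R1: longest match for 191.237.249.27 is 188.0.0.0/6 -> R2
At R2: longest match for 191.237.249.27 is 191.192.0.0/10 -> R4
At R4: longest match for 191.237.249.27 is 191.128.0.0/9 -> local delivery

R1 → R2 → R4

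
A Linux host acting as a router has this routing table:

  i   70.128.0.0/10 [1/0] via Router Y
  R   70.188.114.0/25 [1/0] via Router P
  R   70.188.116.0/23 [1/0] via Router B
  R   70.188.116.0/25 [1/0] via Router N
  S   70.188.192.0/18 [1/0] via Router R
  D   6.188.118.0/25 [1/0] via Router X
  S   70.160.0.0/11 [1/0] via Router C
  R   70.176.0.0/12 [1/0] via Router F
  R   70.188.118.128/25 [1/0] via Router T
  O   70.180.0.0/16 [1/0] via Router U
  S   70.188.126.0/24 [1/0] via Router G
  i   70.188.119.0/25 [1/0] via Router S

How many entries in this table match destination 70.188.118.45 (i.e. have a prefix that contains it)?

Prefixes containing 70.188.118.45:
  70.128.0.0/10 (70.128.0.0 - 70.191.255.255)
  70.160.0.0/11 (70.160.0.0 - 70.191.255.255)
  70.176.0.0/12 (70.176.0.0 - 70.191.255.255)
Total matching entries: 3.

3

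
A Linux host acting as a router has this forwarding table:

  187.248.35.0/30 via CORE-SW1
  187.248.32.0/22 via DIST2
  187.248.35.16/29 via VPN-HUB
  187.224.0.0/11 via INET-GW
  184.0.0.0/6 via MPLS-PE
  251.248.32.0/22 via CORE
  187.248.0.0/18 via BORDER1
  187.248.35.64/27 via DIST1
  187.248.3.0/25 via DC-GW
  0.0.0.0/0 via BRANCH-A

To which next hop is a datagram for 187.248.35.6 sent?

DIST2

Routes whose prefix contains 187.248.35.6:
  0.0.0.0/0 (default, matches everything) -> BRANCH-A
  184.0.0.0/6 (184.0.0.0 - 187.255.255.255) -> MPLS-PE
  187.224.0.0/11 (187.224.0.0 - 187.255.255.255) -> INET-GW
  187.248.0.0/18 (187.248.0.0 - 187.248.63.255) -> BORDER1
  187.248.32.0/22 (187.248.32.0 - 187.248.35.255) -> DIST2
More-specific entries that do NOT match:
  187.248.35.0/30 (187.248.35.0 - 187.248.35.3) does not contain 187.248.35.6
  187.248.35.16/29 (187.248.35.16 - 187.248.35.23) does not contain 187.248.35.6
  187.248.35.64/27 (187.248.35.64 - 187.248.35.95) does not contain 187.248.35.6
  187.248.3.0/25 (187.248.3.0 - 187.248.3.127) does not contain 187.248.35.6
Longest matching prefix is /22 -> next hop DIST2.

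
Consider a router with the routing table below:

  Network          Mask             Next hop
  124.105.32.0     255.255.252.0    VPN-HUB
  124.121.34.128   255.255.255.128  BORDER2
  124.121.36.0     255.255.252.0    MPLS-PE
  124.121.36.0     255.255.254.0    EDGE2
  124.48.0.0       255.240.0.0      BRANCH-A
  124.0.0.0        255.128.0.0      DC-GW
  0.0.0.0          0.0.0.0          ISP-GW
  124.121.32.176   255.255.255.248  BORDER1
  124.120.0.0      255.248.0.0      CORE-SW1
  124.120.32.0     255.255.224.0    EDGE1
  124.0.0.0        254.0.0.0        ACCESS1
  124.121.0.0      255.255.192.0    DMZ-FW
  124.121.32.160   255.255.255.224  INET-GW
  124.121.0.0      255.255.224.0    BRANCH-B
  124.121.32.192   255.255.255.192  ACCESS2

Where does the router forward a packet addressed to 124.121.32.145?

Routes whose prefix contains 124.121.32.145:
  0.0.0.0/0 (default, matches everything) -> ISP-GW
  124.0.0.0/7 (124.0.0.0 - 125.255.255.255) -> ACCESS1
  124.0.0.0/9 (124.0.0.0 - 124.127.255.255) -> DC-GW
  124.120.0.0/13 (124.120.0.0 - 124.127.255.255) -> CORE-SW1
  124.121.0.0/18 (124.121.0.0 - 124.121.63.255) -> DMZ-FW
More-specific entries that do NOT match:
  124.121.32.176/29 (124.121.32.176 - 124.121.32.183) does not contain 124.121.32.145
  124.121.32.160/27 (124.121.32.160 - 124.121.32.191) does not contain 124.121.32.145
  124.121.32.192/26 (124.121.32.192 - 124.121.32.255) does not contain 124.121.32.145
  124.121.34.128/25 (124.121.34.128 - 124.121.34.255) does not contain 124.121.32.145
  124.121.36.0/23 (124.121.36.0 - 124.121.37.255) does not contain 124.121.32.145
  124.105.32.0/22 (124.105.32.0 - 124.105.35.255) does not contain 124.121.32.145
  124.121.36.0/22 (124.121.36.0 - 124.121.39.255) does not contain 124.121.32.145
  124.120.32.0/19 (124.120.32.0 - 124.120.63.255) does not contain 124.121.32.145
  124.121.0.0/19 (124.121.0.0 - 124.121.31.255) does not contain 124.121.32.145
Longest matching prefix is /18 -> next hop DMZ-FW.

DMZ-FW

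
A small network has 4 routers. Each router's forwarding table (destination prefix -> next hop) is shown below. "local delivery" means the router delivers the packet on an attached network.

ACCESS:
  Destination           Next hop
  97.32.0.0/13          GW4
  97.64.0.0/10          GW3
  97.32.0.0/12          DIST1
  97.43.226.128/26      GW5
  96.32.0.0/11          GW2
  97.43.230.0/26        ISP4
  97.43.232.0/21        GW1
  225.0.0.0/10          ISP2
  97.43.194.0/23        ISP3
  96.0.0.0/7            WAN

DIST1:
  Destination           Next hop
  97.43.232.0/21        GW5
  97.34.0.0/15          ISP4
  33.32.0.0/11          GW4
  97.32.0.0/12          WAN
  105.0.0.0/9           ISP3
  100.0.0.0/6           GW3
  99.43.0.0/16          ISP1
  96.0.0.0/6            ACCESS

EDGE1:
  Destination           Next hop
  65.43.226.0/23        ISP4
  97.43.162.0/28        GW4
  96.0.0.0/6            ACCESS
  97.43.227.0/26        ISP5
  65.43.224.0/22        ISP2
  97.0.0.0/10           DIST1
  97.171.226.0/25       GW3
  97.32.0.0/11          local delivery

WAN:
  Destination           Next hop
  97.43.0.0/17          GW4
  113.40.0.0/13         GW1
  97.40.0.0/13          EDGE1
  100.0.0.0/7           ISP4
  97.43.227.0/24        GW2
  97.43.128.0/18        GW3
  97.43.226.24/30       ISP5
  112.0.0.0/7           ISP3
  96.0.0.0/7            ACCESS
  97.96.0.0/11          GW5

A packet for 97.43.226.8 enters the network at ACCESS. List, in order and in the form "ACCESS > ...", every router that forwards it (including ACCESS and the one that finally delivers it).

At ACCESS: longest match for 97.43.226.8 is 97.32.0.0/12 -> DIST1
At DIST1: longest match for 97.43.226.8 is 97.32.0.0/12 -> WAN
At WAN: longest match for 97.43.226.8 is 97.40.0.0/13 -> EDGE1
At EDGE1: longest match for 97.43.226.8 is 97.32.0.0/11 -> local delivery

ACCESS > DIST1 > WAN > EDGE1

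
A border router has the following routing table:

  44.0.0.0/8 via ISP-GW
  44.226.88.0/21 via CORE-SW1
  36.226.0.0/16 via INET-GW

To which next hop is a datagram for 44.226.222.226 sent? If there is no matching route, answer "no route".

ISP-GW

Routes whose prefix contains 44.226.222.226:
  44.0.0.0/8 (44.0.0.0 - 44.255.255.255) -> ISP-GW
More-specific entries that do NOT match:
  44.226.88.0/21 (44.226.88.0 - 44.226.95.255) does not contain 44.226.222.226
  36.226.0.0/16 (36.226.0.0 - 36.226.255.255) does not contain 44.226.222.226
Longest matching prefix is /8 -> next hop ISP-GW.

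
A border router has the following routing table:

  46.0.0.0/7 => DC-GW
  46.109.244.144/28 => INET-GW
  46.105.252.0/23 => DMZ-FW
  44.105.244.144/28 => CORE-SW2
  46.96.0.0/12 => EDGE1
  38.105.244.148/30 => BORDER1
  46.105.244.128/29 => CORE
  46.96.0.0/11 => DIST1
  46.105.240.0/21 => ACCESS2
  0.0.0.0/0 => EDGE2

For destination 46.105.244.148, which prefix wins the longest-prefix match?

Entries matching 46.105.244.148:
  0.0.0.0/0 (default, matches everything)
  46.0.0.0/7 (46.0.0.0 - 47.255.255.255)
  46.96.0.0/11 (46.96.0.0 - 46.127.255.255)
  46.96.0.0/12 (46.96.0.0 - 46.111.255.255)
  46.105.240.0/21 (46.105.240.0 - 46.105.247.255)
Most specific is 46.105.240.0/21.

46.105.240.0/21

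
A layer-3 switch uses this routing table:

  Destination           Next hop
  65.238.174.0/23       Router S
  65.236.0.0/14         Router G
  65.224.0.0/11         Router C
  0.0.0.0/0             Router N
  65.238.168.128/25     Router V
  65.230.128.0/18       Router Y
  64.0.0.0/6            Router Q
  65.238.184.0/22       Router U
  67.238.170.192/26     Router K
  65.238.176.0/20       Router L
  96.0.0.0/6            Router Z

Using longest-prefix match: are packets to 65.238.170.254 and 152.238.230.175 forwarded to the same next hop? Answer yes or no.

65.238.170.254: longest match 65.236.0.0/14 -> Router G
152.238.230.175: longest match 0.0.0.0/0 -> Router N

no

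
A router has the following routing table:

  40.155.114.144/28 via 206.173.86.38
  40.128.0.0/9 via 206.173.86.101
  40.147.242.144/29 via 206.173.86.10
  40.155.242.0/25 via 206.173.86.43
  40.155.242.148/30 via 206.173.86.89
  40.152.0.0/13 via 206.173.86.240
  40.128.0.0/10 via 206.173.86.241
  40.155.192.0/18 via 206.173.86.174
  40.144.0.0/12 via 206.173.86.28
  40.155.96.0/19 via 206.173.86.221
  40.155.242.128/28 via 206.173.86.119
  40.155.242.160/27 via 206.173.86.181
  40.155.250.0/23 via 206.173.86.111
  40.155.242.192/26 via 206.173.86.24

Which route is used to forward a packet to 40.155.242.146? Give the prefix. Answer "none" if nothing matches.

Entries matching 40.155.242.146:
  40.128.0.0/9 (40.128.0.0 - 40.255.255.255)
  40.128.0.0/10 (40.128.0.0 - 40.191.255.255)
  40.144.0.0/12 (40.144.0.0 - 40.159.255.255)
  40.152.0.0/13 (40.152.0.0 - 40.159.255.255)
  40.155.192.0/18 (40.155.192.0 - 40.155.255.255)
Most specific is 40.155.192.0/18.

40.155.192.0/18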